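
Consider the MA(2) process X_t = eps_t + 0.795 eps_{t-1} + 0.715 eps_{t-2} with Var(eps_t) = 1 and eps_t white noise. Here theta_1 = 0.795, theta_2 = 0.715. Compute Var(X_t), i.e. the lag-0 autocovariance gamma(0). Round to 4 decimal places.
\gamma(0) = 2.1433

For an MA(q) process X_t = eps_t + sum_i theta_i eps_{t-i} with
Var(eps_t) = sigma^2, the variance is
  gamma(0) = sigma^2 * (1 + sum_i theta_i^2).
  sum_i theta_i^2 = (0.795)^2 + (0.715)^2 = 0.632025 + 0.511225 = 1.14325.
  gamma(0) = 1 * (1 + 1.14325) = 1 * 2.14325 = 2.14325, which rounds to 2.1433.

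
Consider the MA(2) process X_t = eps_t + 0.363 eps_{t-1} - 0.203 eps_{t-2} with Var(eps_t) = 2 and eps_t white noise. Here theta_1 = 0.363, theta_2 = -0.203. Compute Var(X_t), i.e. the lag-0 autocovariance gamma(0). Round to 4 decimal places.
\gamma(0) = 2.3460

For an MA(q) process X_t = eps_t + sum_i theta_i eps_{t-i} with
Var(eps_t) = sigma^2, the variance is
  gamma(0) = sigma^2 * (1 + sum_i theta_i^2).
  sum_i theta_i^2 = (0.363)^2 + (-0.203)^2 = 0.131769 + 0.041209 = 0.172978.
  gamma(0) = 2 * (1 + 0.172978) = 2 * 1.172978 = 2.345956, which rounds to 2.3460.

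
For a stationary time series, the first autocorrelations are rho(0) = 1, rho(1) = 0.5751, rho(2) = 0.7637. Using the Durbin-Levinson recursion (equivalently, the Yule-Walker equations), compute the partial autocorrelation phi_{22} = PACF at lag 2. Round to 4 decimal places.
\phi_{22} = 0.6469

The PACF at lag k is phi_{kk}, the last component of the solution
to the Yule-Walker system G_k phi = r_k where
  (G_k)_{ij} = rho(|i - j|), (r_k)_i = rho(i), i,j = 1..k.
Equivalently, Durbin-Levinson gives phi_{kk} iteratively:
  phi_{11} = rho(1)
  phi_{kk} = [rho(k) - sum_{j=1..k-1} phi_{k-1,j} rho(k-j)]
            / [1 - sum_{j=1..k-1} phi_{k-1,j} rho(j)],
  phi_{k,j} = phi_{k-1,j} - phi_{kk} phi_{k-1,k-j},  j = 1..k-1.
Step k = 1:
  phi_11 = rho(1) = 0.5751.
Step k = 2:
  phi_22 = [rho(2) - phi_11 rho(1)] / [1 - phi_11 rho(1)] = [0.7637 - (0.5751)(0.5751)] / [1 - (0.5751)(0.5751)]
         = 0.43295999 / 0.66925999 = 0.6469.
Therefore phi_{22} = 0.6469.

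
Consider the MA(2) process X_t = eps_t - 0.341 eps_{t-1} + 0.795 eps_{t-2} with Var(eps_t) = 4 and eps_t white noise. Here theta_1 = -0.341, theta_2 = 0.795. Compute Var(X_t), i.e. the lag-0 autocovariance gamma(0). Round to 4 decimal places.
\gamma(0) = 6.9932

For an MA(q) process X_t = eps_t + sum_i theta_i eps_{t-i} with
Var(eps_t) = sigma^2, the variance is
  gamma(0) = sigma^2 * (1 + sum_i theta_i^2).
  sum_i theta_i^2 = (-0.341)^2 + (0.795)^2 = 0.116281 + 0.632025 = 0.748306.
  gamma(0) = 4 * (1 + 0.748306) = 4 * 1.748306 = 6.993224, which rounds to 6.9932.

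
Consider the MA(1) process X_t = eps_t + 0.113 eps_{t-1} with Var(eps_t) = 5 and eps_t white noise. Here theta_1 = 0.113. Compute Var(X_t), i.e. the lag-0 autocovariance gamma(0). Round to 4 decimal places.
\gamma(0) = 5.0638

For an MA(q) process X_t = eps_t + sum_i theta_i eps_{t-i} with
Var(eps_t) = sigma^2, the variance is
  gamma(0) = sigma^2 * (1 + sum_i theta_i^2).
  sum_i theta_i^2 = (0.113)^2 = 0.012769.
  gamma(0) = 5 * (1 + 0.012769) = 5 * 1.012769 = 5.063845, which rounds to 5.0638.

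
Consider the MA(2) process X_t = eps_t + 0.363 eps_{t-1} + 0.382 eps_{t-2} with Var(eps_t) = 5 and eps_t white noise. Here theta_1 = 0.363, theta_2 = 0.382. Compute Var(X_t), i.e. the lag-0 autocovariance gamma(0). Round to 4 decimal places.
\gamma(0) = 6.3885

For an MA(q) process X_t = eps_t + sum_i theta_i eps_{t-i} with
Var(eps_t) = sigma^2, the variance is
  gamma(0) = sigma^2 * (1 + sum_i theta_i^2).
  sum_i theta_i^2 = (0.363)^2 + (0.382)^2 = 0.131769 + 0.145924 = 0.277693.
  gamma(0) = 5 * (1 + 0.277693) = 5 * 1.277693 = 6.388465, which rounds to 6.3885.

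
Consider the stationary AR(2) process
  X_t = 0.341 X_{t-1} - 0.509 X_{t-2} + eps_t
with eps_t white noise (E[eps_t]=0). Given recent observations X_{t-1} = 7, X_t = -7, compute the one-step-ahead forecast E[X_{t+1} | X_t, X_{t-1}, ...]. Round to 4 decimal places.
E[X_{t+1} \mid \mathcal F_t] = -5.9500

For an AR(p) model X_t = c + sum_i phi_i X_{t-i} + eps_t, the
one-step-ahead conditional mean is
  E[X_{t+1} | X_t, ...] = c + sum_i phi_i X_{t+1-i}.
Substitute known values:
  E[X_{t+1} | ...] = (0.341) * (-7) + (-0.509) * (7)
                   = -5.9500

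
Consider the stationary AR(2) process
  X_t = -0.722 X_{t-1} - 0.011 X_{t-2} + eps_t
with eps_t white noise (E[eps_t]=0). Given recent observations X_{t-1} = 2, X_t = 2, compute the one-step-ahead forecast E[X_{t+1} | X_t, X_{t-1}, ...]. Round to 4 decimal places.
E[X_{t+1} \mid \mathcal F_t] = -1.4660

For an AR(p) model X_t = c + sum_i phi_i X_{t-i} + eps_t, the
one-step-ahead conditional mean is
  E[X_{t+1} | X_t, ...] = c + sum_i phi_i X_{t+1-i}.
Substitute known values:
  E[X_{t+1} | ...] = (-0.722) * (2) + (-0.011) * (2)
                   = -1.4660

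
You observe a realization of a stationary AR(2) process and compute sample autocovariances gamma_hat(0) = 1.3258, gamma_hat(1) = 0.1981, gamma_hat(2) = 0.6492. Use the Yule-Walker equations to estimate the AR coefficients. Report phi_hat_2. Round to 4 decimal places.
\hat\phi_{2} = 0.4780

The Yule-Walker equations for an AR(p) process read, in matrix form,
  Gamma_p phi = r_p,   with   (Gamma_p)_{ij} = gamma(|i - j|),
                       (r_p)_i = gamma(i),   i,j = 1..p.
Substitute the sample gammas (Toeplitz matrix and right-hand side of size 2):
  Gamma_p = [[1.3258, 0.1981], [0.1981, 1.3258]]
  r_p     = [0.1981, 0.6492]
Written out:
  1.3258 phi_1 + 0.1981 phi_2 = 0.1981
  0.1981 phi_1 + 1.3258 phi_2 = 0.6492
Solve by Cramer's rule:
  det = gamma(0)^2 - gamma(1)^2 = (1.3258)^2 - (0.1981)^2 = 1.75774564 - 0.03924361 = 1.71850203
  phi_hat_1 = [gamma(1) gamma(0) - gamma(1) gamma(2)] / det = [(0.1981)(1.3258) - (0.1981)(0.6492)] / 1.71850203 = 0.13403446 / 1.71850203 = 0.078
  phi_hat_2 = [gamma(0) gamma(2) - gamma(1)^2] / det = [(1.3258)(0.6492) - (0.1981)^2] / 1.71850203 = 0.82146575 / 1.71850203 = 0.478
So phi_hat = [0.0780, 0.4780].
Therefore phi_hat_2 = 0.4780.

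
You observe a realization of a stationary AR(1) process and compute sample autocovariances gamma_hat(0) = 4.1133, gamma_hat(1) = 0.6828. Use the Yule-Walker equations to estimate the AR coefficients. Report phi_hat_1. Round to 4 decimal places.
\hat\phi_{1} = 0.1660

The Yule-Walker equations for an AR(p) process read, in matrix form,
  Gamma_p phi = r_p,   with   (Gamma_p)_{ij} = gamma(|i - j|),
                       (r_p)_i = gamma(i),   i,j = 1..p.
Substitute the sample gammas (Toeplitz matrix and right-hand side of size 1):
  Gamma_p = [[4.1133]]
  r_p     = [0.6828]
With p = 1 this is the single equation gamma(0) phi_1 = gamma(1):
  phi_hat_1 = gamma(1) / gamma(0) = 0.6828 / 4.1133 = 0.1660.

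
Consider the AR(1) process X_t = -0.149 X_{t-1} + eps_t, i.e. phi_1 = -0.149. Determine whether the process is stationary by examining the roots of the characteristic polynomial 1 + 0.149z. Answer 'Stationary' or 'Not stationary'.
\text{Stationary}

The AR(p) characteristic polynomial is P(z) = 1 + 0.149z.
Stationarity requires all roots to lie outside the unit circle, i.e. |z| > 1 for every root.
This is linear in z: 1 + (0.149) z = 0  =>  z = -1/(0.149) = -6.711409,  |z| = 6.711409.
Moduli of all roots: 6.7114.
All moduli strictly greater than 1? Yes.
Verdict: Stationary.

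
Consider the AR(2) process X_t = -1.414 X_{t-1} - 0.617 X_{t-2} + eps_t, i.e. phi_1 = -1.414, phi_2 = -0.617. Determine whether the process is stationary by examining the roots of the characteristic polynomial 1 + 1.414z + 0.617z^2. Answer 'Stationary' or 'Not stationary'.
\text{Stationary}

The AR(p) characteristic polynomial is P(z) = 1 + 1.414z + 0.617z^2.
Stationarity requires all roots to lie outside the unit circle, i.e. |z| > 1 for every root.
Set 1 + (1.414) z + (0.617) z^2 = 0, i.e. a z^2 + b z + c = 0 with a = 0.617, b = 1.414, c = 1.
Discriminant D = b^2 - 4ac = (1.414)^2 - 4*(0.617)*1 = 1.999396 - (2.468) = -0.468604.
D < 0, so the roots are the complex-conjugate pair z = (-b +/- i sqrt(-D)) / (2a) = -1.1459 +/- 0.5547i.
For a conjugate pair |z|^2 = z * conj(z) = (product of roots) = c/a = 1/(0.617) = 1.620746, so |z| = sqrt(1.620746) = 1.2731 for both roots.
Moduli of all roots: 1.2731, 1.2731.
All moduli strictly greater than 1? Yes.
Verdict: Stationary.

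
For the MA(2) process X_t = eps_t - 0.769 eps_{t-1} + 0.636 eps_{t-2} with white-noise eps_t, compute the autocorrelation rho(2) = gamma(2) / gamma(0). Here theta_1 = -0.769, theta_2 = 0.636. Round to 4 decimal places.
\rho(2) = 0.3187

For an MA(q) process with theta_0 = 1, the autocovariance is
  gamma(k) = sigma^2 * sum_{i=0..q-k} theta_i * theta_{i+k},
and rho(k) = gamma(k) / gamma(0). Sigma^2 cancels.
  numerator   = (1)*(0.636) = 0.636.
  denominator = (1)^2 + (-0.769)^2 + (0.636)^2 = 1.995857.
  rho(2) = 0.636 / 1.995857 = 0.3187.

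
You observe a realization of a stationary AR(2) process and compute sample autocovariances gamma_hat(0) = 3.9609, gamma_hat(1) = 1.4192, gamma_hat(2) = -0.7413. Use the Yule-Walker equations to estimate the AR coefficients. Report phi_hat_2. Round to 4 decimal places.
\hat\phi_{2} = -0.3620

The Yule-Walker equations for an AR(p) process read, in matrix form,
  Gamma_p phi = r_p,   with   (Gamma_p)_{ij} = gamma(|i - j|),
                       (r_p)_i = gamma(i),   i,j = 1..p.
Substitute the sample gammas (Toeplitz matrix and right-hand side of size 2):
  Gamma_p = [[3.9609, 1.4192], [1.4192, 3.9609]]
  r_p     = [1.4192, -0.7413]
Written out:
  3.9609 phi_1 + 1.4192 phi_2 = 1.4192
  1.4192 phi_1 + 3.9609 phi_2 = -0.7413
Solve by Cramer's rule:
  det = gamma(0)^2 - gamma(1)^2 = (3.9609)^2 - (1.4192)^2 = 15.68872881 - 2.01412864 = 13.67460017
  phi_hat_1 = [gamma(1) gamma(0) - gamma(1) gamma(2)] / det = [(1.4192)(3.9609) - (1.4192)(-0.7413)] / 13.67460017 = 6.67336224 / 13.67460017 = 0.488
  phi_hat_2 = [gamma(0) gamma(2) - gamma(1)^2] / det = [(3.9609)(-0.7413) - (1.4192)^2] / 13.67460017 = -4.95034381 / 13.67460017 = -0.362
So phi_hat = [0.4880, -0.3620].
Therefore phi_hat_2 = -0.3620.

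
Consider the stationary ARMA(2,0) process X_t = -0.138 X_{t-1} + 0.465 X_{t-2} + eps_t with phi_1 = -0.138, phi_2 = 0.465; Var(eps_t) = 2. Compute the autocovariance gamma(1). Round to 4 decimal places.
\gamma(1) = -0.7051

Multiply the model equation by X_{t-k} and take expectations. With theta_0 = psi_0 = 1 and psi_j the MA(infinity) weights, this gives
  gamma(k) - sum_i phi_i gamma(k-i) = c_k,
  c_k = sigma^2 * sum_{j=k..q} theta_j psi_{j-k}   (c_k = 0 for k > q),
using gamma(-m) = gamma(m).
Pure AR (q = 0): c_0 = sigma^2 = 2, c_k = 0 for k >= 1.
Equations for k = 0, 1, 2 (AR order 2, c_2 = 0):
  (E0) gamma(0) = phi_1 gamma(1) + phi_2 gamma(2) + c_0
  (E1) gamma(1) = phi_1 gamma(0) + phi_2 gamma(1) + c_1
  (E2) gamma(2) = phi_1 gamma(1) + phi_2 gamma(0)
From (E1): gamma(1) = A gamma(0) + B with
  A = phi_1 / (1 - phi_2) = -0.138 / 0.535 = -0.257944,   B = c_1 / (1 - phi_2) = 0 / 0.535 = 0.
Insert (E2) into (E0): gamma(0) (1 - phi_2^2) = phi_1 (1 + phi_2) gamma(1) + c_0.
  phi_1 (1 + phi_2) = (-0.138)(1.465) = -0.20217,   1 - phi_2^2 = 0.783775.
Replace gamma(1) by A gamma(0) + B and collect gamma(0):
  gamma(0) [0.783775 - (-0.20217)(-0.257944)] = c_0 = 2
  gamma(0) * 0.731626 = 2
  gamma(0) = 2 / 0.731626 = 2.733635.
  gamma(1) = A gamma(0) = (-0.257944)(2.733635) = -0.705125.
Therefore gamma(1) = -0.7051 (to 4 decimal places).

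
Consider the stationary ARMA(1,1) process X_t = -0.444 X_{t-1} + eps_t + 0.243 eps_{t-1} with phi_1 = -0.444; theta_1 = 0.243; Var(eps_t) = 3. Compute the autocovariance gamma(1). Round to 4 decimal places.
\gamma(1) = -0.6700

Multiply the model equation by X_{t-k} and take expectations. With theta_0 = psi_0 = 1 and psi_j the MA(infinity) weights, this gives
  gamma(k) - sum_i phi_i gamma(k-i) = c_k,
  c_k = sigma^2 * sum_{j=k..q} theta_j psi_{j-k}   (c_k = 0 for k > q),
using gamma(-m) = gamma(m).
psi-weights needed (psi_j = theta_j + sum_i phi_i psi_{j-i}):
  psi_1 = theta_1 + phi_1 = 0.243 + (-0.444) = -0.201
Right-hand sides:
  c_0 = sigma^2 (1 + theta_1 psi_1) = 3 * (1 + (0.243)(-0.201)) = 3 * 0.951157 = 2.853471
  c_1 = sigma^2 theta_1 = 3 * (0.243) = 0.729
  c_2 = 0
Equations for k = 0 and k = 1 (AR order 1):
  gamma(0) = phi_1 gamma(1) + c_0
  gamma(1) = phi_1 gamma(0) + c_1
Substituting the second into the first: gamma(0) (1 - phi_1^2) = c_0 + phi_1 c_1, so
  gamma(0) = (c_0 + phi_1 c_1) / (1 - phi_1^2) = (2.853471 + (-0.444)(0.729)) / (1 - (-0.444)^2) = 2.529795 / 0.802864 = 3.150963.
  gamma(1) = phi_1 gamma(0) + c_1 = (-0.444)(3.150963) + (0.729) = -0.670028.
Therefore gamma(1) = -0.6700 (to 4 decimal places).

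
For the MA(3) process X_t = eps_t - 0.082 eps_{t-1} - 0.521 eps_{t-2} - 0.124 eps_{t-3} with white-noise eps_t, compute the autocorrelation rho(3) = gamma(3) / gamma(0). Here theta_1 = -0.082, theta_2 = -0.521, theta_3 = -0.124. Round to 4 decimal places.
\rho(3) = -0.0959

For an MA(q) process with theta_0 = 1, the autocovariance is
  gamma(k) = sigma^2 * sum_{i=0..q-k} theta_i * theta_{i+k},
and rho(k) = gamma(k) / gamma(0). Sigma^2 cancels.
  numerator   = (1)*(-0.124) = -0.124.
  denominator = (1)^2 + (-0.082)^2 + (-0.521)^2 + (-0.124)^2 = 1.293541.
  rho(3) = -0.124 / 1.293541 = -0.0959.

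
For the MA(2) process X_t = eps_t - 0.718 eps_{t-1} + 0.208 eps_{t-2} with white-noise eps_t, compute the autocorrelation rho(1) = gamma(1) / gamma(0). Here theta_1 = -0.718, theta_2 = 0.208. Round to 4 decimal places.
\rho(1) = -0.5564

For an MA(q) process with theta_0 = 1, the autocovariance is
  gamma(k) = sigma^2 * sum_{i=0..q-k} theta_i * theta_{i+k},
and rho(k) = gamma(k) / gamma(0). Sigma^2 cancels.
  numerator   = (1)*(-0.718) + (-0.718)*(0.208) = -0.867344.
  denominator = (1)^2 + (-0.718)^2 + (0.208)^2 = 1.558788.
  rho(1) = -0.867344 / 1.558788 = -0.5564.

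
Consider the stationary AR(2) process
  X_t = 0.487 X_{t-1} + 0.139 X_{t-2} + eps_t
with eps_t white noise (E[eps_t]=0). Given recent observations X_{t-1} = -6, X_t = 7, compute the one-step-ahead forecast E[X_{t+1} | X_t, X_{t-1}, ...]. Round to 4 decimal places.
E[X_{t+1} \mid \mathcal F_t] = 2.5750

For an AR(p) model X_t = c + sum_i phi_i X_{t-i} + eps_t, the
one-step-ahead conditional mean is
  E[X_{t+1} | X_t, ...] = c + sum_i phi_i X_{t+1-i}.
Substitute known values:
  E[X_{t+1} | ...] = (0.487) * (7) + (0.139) * (-6)
                   = 2.5750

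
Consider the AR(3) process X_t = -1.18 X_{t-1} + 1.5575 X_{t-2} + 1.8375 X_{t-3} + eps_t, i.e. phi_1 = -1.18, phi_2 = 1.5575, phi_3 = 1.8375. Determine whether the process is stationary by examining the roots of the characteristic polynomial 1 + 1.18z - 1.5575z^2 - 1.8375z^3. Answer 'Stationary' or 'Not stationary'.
\text{Not stationary}

The AR(p) characteristic polynomial is P(z) = 1 + 1.18z - 1.5575z^2 - 1.8375z^3.
Stationarity requires all roots to lie outside the unit circle, i.e. |z| > 1 for every root.
Degree 3: look for a simple real root z0 first, then factor out (1 - z/z0) and solve the remaining quadratic.
Testing z0 = -0.8: P(-0.8) = 1 + (1.18)(-0.8) + (-1.5575)(-0.8)^2 + (-1.8375)(-0.8)^3
  = 1 + (-0.944) + (-0.9968) + (0.9408) = 0.  So z_0 = -0.8 is a root, |z_0| = 0.8.
Divide out the factor (1 + 1.25 z) = (1 - z/z0) (since 1/z0 = -1.25):
  P(z) = (1 + 1.25 z)(1 + (-0.07) z + (-1.47) z^2)
  [check: z-coef -0.07 - (-1.25) = 1.18; z^2-coef -1.47 - (-1.25)(-0.07) = -1.5575; z^3-coef -(-1.25)(-1.47) = -1.8375.]
Remaining roots from the quadratic factor 1 + (-0.07) z + (-1.47) z^2:
  Set 1 + (-0.07) z + (-1.47) z^2 = 0, i.e. a z^2 + b z + c = 0 with a = -1.47, b = -0.07, c = 1.
  Discriminant D = b^2 - 4ac = (-0.07)^2 - 4*(-1.47)*1 = 0.0049 - (-5.88) = 5.8849.
  D >= 0, so the roots are real: z = (-b +/- sqrt(D)) / (2a) = (0.07 +/- 2.425881) / (-2.94).
    z_1 = (0.07 + 2.425881) / (-2.94) = -0.8489,   |z_1| = 0.8489.
    z_2 = (0.07 - 2.425881) / (-2.94) = 0.8013,   |z_2| = 0.8013.
Moduli of all roots: 0.8000, 0.8489, 0.8013.
All moduli strictly greater than 1? No.
Verdict: Not stationary.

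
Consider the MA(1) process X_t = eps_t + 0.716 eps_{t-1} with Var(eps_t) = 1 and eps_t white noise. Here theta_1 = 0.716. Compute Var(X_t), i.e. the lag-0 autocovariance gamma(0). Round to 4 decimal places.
\gamma(0) = 1.5127

For an MA(q) process X_t = eps_t + sum_i theta_i eps_{t-i} with
Var(eps_t) = sigma^2, the variance is
  gamma(0) = sigma^2 * (1 + sum_i theta_i^2).
  sum_i theta_i^2 = (0.716)^2 = 0.512656.
  gamma(0) = 1 * (1 + 0.512656) = 1 * 1.512656 = 1.512656, which rounds to 1.5127.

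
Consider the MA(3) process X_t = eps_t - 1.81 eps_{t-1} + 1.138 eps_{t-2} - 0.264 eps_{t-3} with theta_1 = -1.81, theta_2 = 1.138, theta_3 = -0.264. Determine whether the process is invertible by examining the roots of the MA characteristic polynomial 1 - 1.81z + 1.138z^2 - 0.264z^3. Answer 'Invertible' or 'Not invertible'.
\text{Invertible}

The MA(q) characteristic polynomial is P(z) = 1 - 1.81z + 1.138z^2 - 0.264z^3.
Invertibility requires all roots to lie outside the unit circle, i.e. |z| > 1 for every root.
Degree 3: look for a simple real root z0 first, then factor out (1 - z/z0) and solve the remaining quadratic.
Testing z0 = 1.25: P(1.25) = 1 + (-1.81)(1.25) + (1.138)(1.25)^2 + (-0.264)(1.25)^3
  = 1 + (-2.2625) + (1.778125) + (-0.515625) = 0.  So z_0 = 1.25 is a root, |z_0| = 1.25.
Divide out the factor (1 - 0.8 z) = (1 - z/z0) (since 1/z0 = 0.8):
  P(z) = (1 - 0.8 z)(1 + (-1.01) z + (0.33) z^2)
  [check: z-coef -1.01 - (0.8) = -1.81; z^2-coef 0.33 - (0.8)(-1.01) = 1.138; z^3-coef -(0.8)(0.33) = -0.264.]
Remaining roots from the quadratic factor 1 + (-1.01) z + (0.33) z^2:
  Set 1 + (-1.01) z + (0.33) z^2 = 0, i.e. a z^2 + b z + c = 0 with a = 0.33, b = -1.01, c = 1.
  Discriminant D = b^2 - 4ac = (-1.01)^2 - 4*(0.33)*1 = 1.0201 - (1.32) = -0.2999.
  D < 0, so the roots are the complex-conjugate pair z = (-b +/- i sqrt(-D)) / (2a) = 1.5303 +/- 0.8297i.
  For a conjugate pair |z|^2 = z * conj(z) = (product of roots) = c/a = 1/(0.33) = 3.030303, so |z| = sqrt(3.030303) = 1.7408 for both roots.
Moduli of all roots: 1.2500, 1.7408, 1.7408.
All moduli strictly greater than 1? Yes.
Verdict: Invertible.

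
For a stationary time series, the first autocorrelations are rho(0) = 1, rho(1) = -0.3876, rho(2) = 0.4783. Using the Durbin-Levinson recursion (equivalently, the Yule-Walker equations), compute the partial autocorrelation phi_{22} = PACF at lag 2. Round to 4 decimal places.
\phi_{22} = 0.3861

The PACF at lag k is phi_{kk}, the last component of the solution
to the Yule-Walker system G_k phi = r_k where
  (G_k)_{ij} = rho(|i - j|), (r_k)_i = rho(i), i,j = 1..k.
Equivalently, Durbin-Levinson gives phi_{kk} iteratively:
  phi_{11} = rho(1)
  phi_{kk} = [rho(k) - sum_{j=1..k-1} phi_{k-1,j} rho(k-j)]
            / [1 - sum_{j=1..k-1} phi_{k-1,j} rho(j)],
  phi_{k,j} = phi_{k-1,j} - phi_{kk} phi_{k-1,k-j},  j = 1..k-1.
Step k = 1:
  phi_11 = rho(1) = -0.3876.
Step k = 2:
  phi_22 = [rho(2) - phi_11 rho(1)] / [1 - phi_11 rho(1)] = [0.4783 - (-0.3876)(-0.3876)] / [1 - (-0.3876)(-0.3876)]
         = 0.32806624 / 0.84976624 = 0.3861.
Therefore phi_{22} = 0.3861.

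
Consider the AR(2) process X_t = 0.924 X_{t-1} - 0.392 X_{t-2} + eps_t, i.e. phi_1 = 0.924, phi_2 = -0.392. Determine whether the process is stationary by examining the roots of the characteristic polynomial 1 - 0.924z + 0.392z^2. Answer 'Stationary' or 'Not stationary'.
\text{Stationary}

The AR(p) characteristic polynomial is P(z) = 1 - 0.924z + 0.392z^2.
Stationarity requires all roots to lie outside the unit circle, i.e. |z| > 1 for every root.
Set 1 + (-0.924) z + (0.392) z^2 = 0, i.e. a z^2 + b z + c = 0 with a = 0.392, b = -0.924, c = 1.
Discriminant D = b^2 - 4ac = (-0.924)^2 - 4*(0.392)*1 = 0.853776 - (1.568) = -0.714224.
D < 0, so the roots are the complex-conjugate pair z = (-b +/- i sqrt(-D)) / (2a) = 1.1786 +/- 1.078i.
For a conjugate pair |z|^2 = z * conj(z) = (product of roots) = c/a = 1/(0.392) = 2.55102, so |z| = sqrt(2.55102) = 1.5972 for both roots.
Moduli of all roots: 1.5972, 1.5972.
All moduli strictly greater than 1? Yes.
Verdict: Stationary.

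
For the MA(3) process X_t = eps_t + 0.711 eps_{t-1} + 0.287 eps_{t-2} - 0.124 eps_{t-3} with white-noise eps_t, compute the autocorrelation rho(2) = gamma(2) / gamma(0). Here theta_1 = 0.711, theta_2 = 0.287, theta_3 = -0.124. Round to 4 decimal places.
\rho(2) = 0.1240

For an MA(q) process with theta_0 = 1, the autocovariance is
  gamma(k) = sigma^2 * sum_{i=0..q-k} theta_i * theta_{i+k},
and rho(k) = gamma(k) / gamma(0). Sigma^2 cancels.
  numerator   = (1)*(0.287) + (0.711)*(-0.124) = 0.198836.
  denominator = (1)^2 + (0.711)^2 + (0.287)^2 + (-0.124)^2 = 1.603266.
  rho(2) = 0.198836 / 1.603266 = 0.1240.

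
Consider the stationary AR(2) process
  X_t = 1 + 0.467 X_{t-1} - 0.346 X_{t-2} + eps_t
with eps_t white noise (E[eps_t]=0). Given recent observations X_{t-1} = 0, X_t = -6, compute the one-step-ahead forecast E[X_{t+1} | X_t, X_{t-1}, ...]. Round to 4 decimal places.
E[X_{t+1} \mid \mathcal F_t] = -1.8020

For an AR(p) model X_t = c + sum_i phi_i X_{t-i} + eps_t, the
one-step-ahead conditional mean is
  E[X_{t+1} | X_t, ...] = c + sum_i phi_i X_{t+1-i}.
Substitute known values:
  E[X_{t+1} | ...] = 1 + (0.467) * (-6) + (-0.346) * (0)
                   = -1.8020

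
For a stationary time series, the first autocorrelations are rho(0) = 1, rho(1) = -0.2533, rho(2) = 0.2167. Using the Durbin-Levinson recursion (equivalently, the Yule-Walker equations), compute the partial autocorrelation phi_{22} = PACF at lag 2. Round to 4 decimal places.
\phi_{22} = 0.1630

The PACF at lag k is phi_{kk}, the last component of the solution
to the Yule-Walker system G_k phi = r_k where
  (G_k)_{ij} = rho(|i - j|), (r_k)_i = rho(i), i,j = 1..k.
Equivalently, Durbin-Levinson gives phi_{kk} iteratively:
  phi_{11} = rho(1)
  phi_{kk} = [rho(k) - sum_{j=1..k-1} phi_{k-1,j} rho(k-j)]
            / [1 - sum_{j=1..k-1} phi_{k-1,j} rho(j)],
  phi_{k,j} = phi_{k-1,j} - phi_{kk} phi_{k-1,k-j},  j = 1..k-1.
Step k = 1:
  phi_11 = rho(1) = -0.2533.
Step k = 2:
  phi_22 = [rho(2) - phi_11 rho(1)] / [1 - phi_11 rho(1)] = [0.2167 - (-0.2533)(-0.2533)] / [1 - (-0.2533)(-0.2533)]
         = 0.15253911 / 0.93583911 = 0.163.
Therefore phi_{22} = 0.1630.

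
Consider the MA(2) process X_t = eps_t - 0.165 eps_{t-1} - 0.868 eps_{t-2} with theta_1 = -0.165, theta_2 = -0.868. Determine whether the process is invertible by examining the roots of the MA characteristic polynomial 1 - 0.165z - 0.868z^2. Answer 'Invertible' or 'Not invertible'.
\text{Not invertible}

The MA(q) characteristic polynomial is P(z) = 1 - 0.165z - 0.868z^2.
Invertibility requires all roots to lie outside the unit circle, i.e. |z| > 1 for every root.
Set 1 + (-0.165) z + (-0.868) z^2 = 0, i.e. a z^2 + b z + c = 0 with a = -0.868, b = -0.165, c = 1.
Discriminant D = b^2 - 4ac = (-0.165)^2 - 4*(-0.868)*1 = 0.027225 - (-3.472) = 3.499225.
D >= 0, so the roots are real: z = (-b +/- sqrt(D)) / (2a) = (0.165 +/- 1.870622) / (-1.736).
  z_1 = (0.165 + 1.870622) / (-1.736) = -1.1726,   |z_1| = 1.1726.
  z_2 = (0.165 - 1.870622) / (-1.736) = 0.9825,   |z_2| = 0.9825.
Moduli of all roots: 1.1726, 0.9825.
All moduli strictly greater than 1? No.
Verdict: Not invertible.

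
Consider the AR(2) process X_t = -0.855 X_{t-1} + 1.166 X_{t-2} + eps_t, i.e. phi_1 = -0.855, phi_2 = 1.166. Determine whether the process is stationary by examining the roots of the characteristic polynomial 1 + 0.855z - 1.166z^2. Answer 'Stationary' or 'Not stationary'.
\text{Not stationary}

The AR(p) characteristic polynomial is P(z) = 1 + 0.855z - 1.166z^2.
Stationarity requires all roots to lie outside the unit circle, i.e. |z| > 1 for every root.
Set 1 + (0.855) z + (-1.166) z^2 = 0, i.e. a z^2 + b z + c = 0 with a = -1.166, b = 0.855, c = 1.
Discriminant D = b^2 - 4ac = (0.855)^2 - 4*(-1.166)*1 = 0.731025 - (-4.664) = 5.395025.
D >= 0, so the roots are real: z = (-b +/- sqrt(D)) / (2a) = (-0.855 +/- 2.322719) / (-2.332).
  z_1 = (-0.855 + 2.322719) / (-2.332) = -0.6294,   |z_1| = 0.6294.
  z_2 = (-0.855 - 2.322719) / (-2.332) = 1.3627,   |z_2| = 1.3627.
Moduli of all roots: 0.6294, 1.3627.
All moduli strictly greater than 1? No.
Verdict: Not stationary.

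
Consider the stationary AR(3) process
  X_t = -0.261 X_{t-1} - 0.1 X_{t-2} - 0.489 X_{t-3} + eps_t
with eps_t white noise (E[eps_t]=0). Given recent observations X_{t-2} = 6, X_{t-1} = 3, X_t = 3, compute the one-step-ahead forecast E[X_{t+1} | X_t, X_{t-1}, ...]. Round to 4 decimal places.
E[X_{t+1} \mid \mathcal F_t] = -4.0170

For an AR(p) model X_t = c + sum_i phi_i X_{t-i} + eps_t, the
one-step-ahead conditional mean is
  E[X_{t+1} | X_t, ...] = c + sum_i phi_i X_{t+1-i}.
Substitute known values:
  E[X_{t+1} | ...] = (-0.261) * (3) + (-0.1) * (3) + (-0.489) * (6)
                   = -4.0170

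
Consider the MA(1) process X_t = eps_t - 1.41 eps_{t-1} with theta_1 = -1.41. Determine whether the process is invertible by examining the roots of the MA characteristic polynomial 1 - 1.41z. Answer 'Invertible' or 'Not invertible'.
\text{Not invertible}

The MA(q) characteristic polynomial is P(z) = 1 - 1.41z.
Invertibility requires all roots to lie outside the unit circle, i.e. |z| > 1 for every root.
This is linear in z: 1 + (-1.41) z = 0  =>  z = -1/(-1.41) = 0.70922,  |z| = 0.70922.
Moduli of all roots: 0.7092.
All moduli strictly greater than 1? No.
Verdict: Not invertible.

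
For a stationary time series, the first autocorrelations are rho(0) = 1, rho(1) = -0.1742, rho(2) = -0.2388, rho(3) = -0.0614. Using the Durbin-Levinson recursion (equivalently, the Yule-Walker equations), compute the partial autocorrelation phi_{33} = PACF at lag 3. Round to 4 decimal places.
\phi_{33} = -0.1820

The PACF at lag k is phi_{kk}, the last component of the solution
to the Yule-Walker system G_k phi = r_k where
  (G_k)_{ij} = rho(|i - j|), (r_k)_i = rho(i), i,j = 1..k.
Equivalently, Durbin-Levinson gives phi_{kk} iteratively:
  phi_{11} = rho(1)
  phi_{kk} = [rho(k) - sum_{j=1..k-1} phi_{k-1,j} rho(k-j)]
            / [1 - sum_{j=1..k-1} phi_{k-1,j} rho(j)],
  phi_{k,j} = phi_{k-1,j} - phi_{kk} phi_{k-1,k-j},  j = 1..k-1.
Step k = 1:
  phi_11 = rho(1) = -0.1742.
Step k = 2:
  phi_22 = [rho(2) - phi_11 rho(1)] / [1 - phi_11 rho(1)] = [-0.2388 - (-0.1742)(-0.1742)] / [1 - (-0.1742)(-0.1742)]
         = -0.26914564 / 0.96965436 = -0.277569.
  Update: phi_21 = phi_11 - phi_22 phi_11 = -0.1742 - (-0.277569)(-0.1742) = -0.222552.
Step k = 3:
  phi_33 = [rho(3) - phi_21 rho(2) - phi_22 rho(1)] / [1 - phi_21 rho(1) - phi_22 rho(2)]
    numerator   = -0.0614 - (-0.222552)(-0.2388) - (-0.277569)(-0.1742) = -0.16289798
    denominator = 1 - (-0.222552)(-0.1742) - (-0.277569)(-0.2388) = 0.89494797
  phi_33 = -0.16289798 / 0.89494797 = -0.182.
Therefore phi_{33} = -0.1820.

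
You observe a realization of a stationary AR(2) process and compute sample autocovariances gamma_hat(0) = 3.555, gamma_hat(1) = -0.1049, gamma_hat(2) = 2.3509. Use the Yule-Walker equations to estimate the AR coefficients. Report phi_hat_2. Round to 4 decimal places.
\hat\phi_{2} = 0.6610

The Yule-Walker equations for an AR(p) process read, in matrix form,
  Gamma_p phi = r_p,   with   (Gamma_p)_{ij} = gamma(|i - j|),
                       (r_p)_i = gamma(i),   i,j = 1..p.
Substitute the sample gammas (Toeplitz matrix and right-hand side of size 2):
  Gamma_p = [[3.555, -0.1049], [-0.1049, 3.555]]
  r_p     = [-0.1049, 2.3509]
Written out:
  3.555 phi_1 - 0.1049 phi_2 = -0.1049
  -0.1049 phi_1 + 3.555 phi_2 = 2.3509
Solve by Cramer's rule:
  det = gamma(0)^2 - gamma(1)^2 = (3.555)^2 - (-0.1049)^2 = 12.638025 - 0.01100401 = 12.62702099
  phi_hat_1 = [gamma(1) gamma(0) - gamma(1) gamma(2)] / det = [(-0.1049)(3.555) - (-0.1049)(2.3509)] / 12.62702099 = -0.12631009 / 12.62702099 = -0.01
  phi_hat_2 = [gamma(0) gamma(2) - gamma(1)^2] / det = [(3.555)(2.3509) - (-0.1049)^2] / 12.62702099 = 8.34644549 / 12.62702099 = 0.661
So phi_hat = [-0.0100, 0.6610].
Therefore phi_hat_2 = 0.6610.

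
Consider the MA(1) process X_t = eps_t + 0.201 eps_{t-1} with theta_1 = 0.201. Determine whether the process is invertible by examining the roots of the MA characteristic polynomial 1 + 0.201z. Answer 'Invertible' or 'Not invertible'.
\text{Invertible}

The MA(q) characteristic polynomial is P(z) = 1 + 0.201z.
Invertibility requires all roots to lie outside the unit circle, i.e. |z| > 1 for every root.
This is linear in z: 1 + (0.201) z = 0  =>  z = -1/(0.201) = -4.975124,  |z| = 4.975124.
Moduli of all roots: 4.9751.
All moduli strictly greater than 1? Yes.
Verdict: Invertible.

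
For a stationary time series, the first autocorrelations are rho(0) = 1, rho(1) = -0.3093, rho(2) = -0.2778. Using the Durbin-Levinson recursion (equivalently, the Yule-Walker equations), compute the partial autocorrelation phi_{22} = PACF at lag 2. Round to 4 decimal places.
\phi_{22} = -0.4130

The PACF at lag k is phi_{kk}, the last component of the solution
to the Yule-Walker system G_k phi = r_k where
  (G_k)_{ij} = rho(|i - j|), (r_k)_i = rho(i), i,j = 1..k.
Equivalently, Durbin-Levinson gives phi_{kk} iteratively:
  phi_{11} = rho(1)
  phi_{kk} = [rho(k) - sum_{j=1..k-1} phi_{k-1,j} rho(k-j)]
            / [1 - sum_{j=1..k-1} phi_{k-1,j} rho(j)],
  phi_{k,j} = phi_{k-1,j} - phi_{kk} phi_{k-1,k-j},  j = 1..k-1.
Step k = 1:
  phi_11 = rho(1) = -0.3093.
Step k = 2:
  phi_22 = [rho(2) - phi_11 rho(1)] / [1 - phi_11 rho(1)] = [-0.2778 - (-0.3093)(-0.3093)] / [1 - (-0.3093)(-0.3093)]
         = -0.37346649 / 0.90433351 = -0.413.
Therefore phi_{22} = -0.4130.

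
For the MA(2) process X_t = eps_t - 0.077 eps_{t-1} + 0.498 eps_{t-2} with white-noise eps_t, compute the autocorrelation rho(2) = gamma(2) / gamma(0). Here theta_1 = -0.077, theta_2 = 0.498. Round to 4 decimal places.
\rho(2) = 0.3972

For an MA(q) process with theta_0 = 1, the autocovariance is
  gamma(k) = sigma^2 * sum_{i=0..q-k} theta_i * theta_{i+k},
and rho(k) = gamma(k) / gamma(0). Sigma^2 cancels.
  numerator   = (1)*(0.498) = 0.498.
  denominator = (1)^2 + (-0.077)^2 + (0.498)^2 = 1.253933.
  rho(2) = 0.498 / 1.253933 = 0.3972.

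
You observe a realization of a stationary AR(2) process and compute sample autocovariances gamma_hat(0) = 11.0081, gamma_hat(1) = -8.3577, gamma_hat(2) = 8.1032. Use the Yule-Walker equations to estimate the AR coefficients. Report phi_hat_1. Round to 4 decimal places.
\hat\phi_{1} = -0.4730

The Yule-Walker equations for an AR(p) process read, in matrix form,
  Gamma_p phi = r_p,   with   (Gamma_p)_{ij} = gamma(|i - j|),
                       (r_p)_i = gamma(i),   i,j = 1..p.
Substitute the sample gammas (Toeplitz matrix and right-hand side of size 2):
  Gamma_p = [[11.0081, -8.3577], [-8.3577, 11.0081]]
  r_p     = [-8.3577, 8.1032]
Written out:
  11.0081 phi_1 - 8.3577 phi_2 = -8.3577
  -8.3577 phi_1 + 11.0081 phi_2 = 8.1032
Solve by Cramer's rule:
  det = gamma(0)^2 - gamma(1)^2 = (11.0081)^2 - (-8.3577)^2 = 121.17826561 - 69.85114929 = 51.32711632
  phi_hat_1 = [gamma(1) gamma(0) - gamma(1) gamma(2)] / det = [(-8.3577)(11.0081) - (-8.3577)(8.1032)] / 51.32711632 = -24.27828273 / 51.32711632 = -0.473
  phi_hat_2 = [gamma(0) gamma(2) - gamma(1)^2] / det = [(11.0081)(8.1032) - (-8.3577)^2] / 51.32711632 = 19.34968663 / 51.32711632 = 0.377
So phi_hat = [-0.4730, 0.3770].
Therefore phi_hat_1 = -0.4730.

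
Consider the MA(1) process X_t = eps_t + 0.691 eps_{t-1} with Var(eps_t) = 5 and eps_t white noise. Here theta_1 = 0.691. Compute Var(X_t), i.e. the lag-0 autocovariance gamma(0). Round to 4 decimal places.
\gamma(0) = 7.3874

For an MA(q) process X_t = eps_t + sum_i theta_i eps_{t-i} with
Var(eps_t) = sigma^2, the variance is
  gamma(0) = sigma^2 * (1 + sum_i theta_i^2).
  sum_i theta_i^2 = (0.691)^2 = 0.477481.
  gamma(0) = 5 * (1 + 0.477481) = 5 * 1.477481 = 7.387405, which rounds to 7.3874.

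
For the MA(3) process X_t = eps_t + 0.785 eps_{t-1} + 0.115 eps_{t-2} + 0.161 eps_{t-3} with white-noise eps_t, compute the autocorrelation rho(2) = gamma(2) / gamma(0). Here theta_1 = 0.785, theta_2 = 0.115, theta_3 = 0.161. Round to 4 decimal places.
\rho(2) = 0.1458

For an MA(q) process with theta_0 = 1, the autocovariance is
  gamma(k) = sigma^2 * sum_{i=0..q-k} theta_i * theta_{i+k},
and rho(k) = gamma(k) / gamma(0). Sigma^2 cancels.
  numerator   = (1)*(0.115) + (0.785)*(0.161) = 0.241385.
  denominator = (1)^2 + (0.785)^2 + (0.115)^2 + (0.161)^2 = 1.655371.
  rho(2) = 0.241385 / 1.655371 = 0.1458.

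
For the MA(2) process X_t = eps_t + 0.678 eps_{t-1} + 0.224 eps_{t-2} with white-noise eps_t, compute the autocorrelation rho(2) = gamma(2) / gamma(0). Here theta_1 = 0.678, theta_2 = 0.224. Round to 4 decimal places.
\rho(2) = 0.1484

For an MA(q) process with theta_0 = 1, the autocovariance is
  gamma(k) = sigma^2 * sum_{i=0..q-k} theta_i * theta_{i+k},
and rho(k) = gamma(k) / gamma(0). Sigma^2 cancels.
  numerator   = (1)*(0.224) = 0.224.
  denominator = (1)^2 + (0.678)^2 + (0.224)^2 = 1.50986.
  rho(2) = 0.224 / 1.50986 = 0.1484.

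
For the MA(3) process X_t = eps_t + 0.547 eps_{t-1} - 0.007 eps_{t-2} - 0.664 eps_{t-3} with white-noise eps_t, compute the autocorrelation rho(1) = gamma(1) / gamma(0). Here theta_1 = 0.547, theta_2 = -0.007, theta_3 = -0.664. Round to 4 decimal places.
\rho(1) = 0.3148

For an MA(q) process with theta_0 = 1, the autocovariance is
  gamma(k) = sigma^2 * sum_{i=0..q-k} theta_i * theta_{i+k},
and rho(k) = gamma(k) / gamma(0). Sigma^2 cancels.
  numerator   = (1)*(0.547) + (0.547)*(-0.007) + (-0.007)*(-0.664) = 0.547819.
  denominator = (1)^2 + (0.547)^2 + (-0.007)^2 + (-0.664)^2 = 1.740154.
  rho(1) = 0.547819 / 1.740154 = 0.3148.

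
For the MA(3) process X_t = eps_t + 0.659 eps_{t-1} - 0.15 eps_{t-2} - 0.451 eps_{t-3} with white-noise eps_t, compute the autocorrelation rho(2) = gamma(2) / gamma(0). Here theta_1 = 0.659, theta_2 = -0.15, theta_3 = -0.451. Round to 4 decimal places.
\rho(2) = -0.2694

For an MA(q) process with theta_0 = 1, the autocovariance is
  gamma(k) = sigma^2 * sum_{i=0..q-k} theta_i * theta_{i+k},
and rho(k) = gamma(k) / gamma(0). Sigma^2 cancels.
  numerator   = (1)*(-0.15) + (0.659)*(-0.451) = -0.447209.
  denominator = (1)^2 + (0.659)^2 + (-0.15)^2 + (-0.451)^2 = 1.660182.
  rho(2) = -0.447209 / 1.660182 = -0.2694.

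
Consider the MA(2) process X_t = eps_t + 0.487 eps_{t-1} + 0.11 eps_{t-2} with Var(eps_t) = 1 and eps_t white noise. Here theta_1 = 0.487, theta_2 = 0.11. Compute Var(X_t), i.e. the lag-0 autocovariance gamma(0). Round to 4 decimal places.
\gamma(0) = 1.2493

For an MA(q) process X_t = eps_t + sum_i theta_i eps_{t-i} with
Var(eps_t) = sigma^2, the variance is
  gamma(0) = sigma^2 * (1 + sum_i theta_i^2).
  sum_i theta_i^2 = (0.487)^2 + (0.11)^2 = 0.237169 + 0.0121 = 0.249269.
  gamma(0) = 1 * (1 + 0.249269) = 1 * 1.249269 = 1.249269, which rounds to 1.2493.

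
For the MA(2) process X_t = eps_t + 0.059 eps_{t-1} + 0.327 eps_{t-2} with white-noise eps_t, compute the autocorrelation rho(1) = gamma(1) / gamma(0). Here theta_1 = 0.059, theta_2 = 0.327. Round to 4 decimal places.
\rho(1) = 0.0705

For an MA(q) process with theta_0 = 1, the autocovariance is
  gamma(k) = sigma^2 * sum_{i=0..q-k} theta_i * theta_{i+k},
and rho(k) = gamma(k) / gamma(0). Sigma^2 cancels.
  numerator   = (1)*(0.059) + (0.059)*(0.327) = 0.078293.
  denominator = (1)^2 + (0.059)^2 + (0.327)^2 = 1.11041.
  rho(1) = 0.078293 / 1.11041 = 0.0705.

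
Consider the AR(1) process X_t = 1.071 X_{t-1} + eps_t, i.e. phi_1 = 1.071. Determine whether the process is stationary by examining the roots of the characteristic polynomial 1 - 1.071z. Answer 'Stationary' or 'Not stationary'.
\text{Not stationary}

The AR(p) characteristic polynomial is P(z) = 1 - 1.071z.
Stationarity requires all roots to lie outside the unit circle, i.e. |z| > 1 for every root.
This is linear in z: 1 + (-1.071) z = 0  =>  z = -1/(-1.071) = 0.933707,  |z| = 0.933707.
Moduli of all roots: 0.9337.
All moduli strictly greater than 1? No.
Verdict: Not stationary.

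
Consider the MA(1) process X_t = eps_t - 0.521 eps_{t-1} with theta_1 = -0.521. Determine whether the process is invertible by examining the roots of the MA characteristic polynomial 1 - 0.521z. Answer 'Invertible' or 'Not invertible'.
\text{Invertible}

The MA(q) characteristic polynomial is P(z) = 1 - 0.521z.
Invertibility requires all roots to lie outside the unit circle, i.e. |z| > 1 for every root.
This is linear in z: 1 + (-0.521) z = 0  =>  z = -1/(-0.521) = 1.919386,  |z| = 1.919386.
Moduli of all roots: 1.9194.
All moduli strictly greater than 1? Yes.
Verdict: Invertible.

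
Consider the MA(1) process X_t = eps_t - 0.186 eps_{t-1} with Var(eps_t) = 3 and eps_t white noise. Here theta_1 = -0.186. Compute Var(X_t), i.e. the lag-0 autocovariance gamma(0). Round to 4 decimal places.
\gamma(0) = 3.1038

For an MA(q) process X_t = eps_t + sum_i theta_i eps_{t-i} with
Var(eps_t) = sigma^2, the variance is
  gamma(0) = sigma^2 * (1 + sum_i theta_i^2).
  sum_i theta_i^2 = (-0.186)^2 = 0.034596.
  gamma(0) = 3 * (1 + 0.034596) = 3 * 1.034596 = 3.103788, which rounds to 3.1038.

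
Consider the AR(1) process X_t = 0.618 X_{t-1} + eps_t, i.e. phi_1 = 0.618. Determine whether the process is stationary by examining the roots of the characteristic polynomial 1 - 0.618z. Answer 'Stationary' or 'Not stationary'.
\text{Stationary}

The AR(p) characteristic polynomial is P(z) = 1 - 0.618z.
Stationarity requires all roots to lie outside the unit circle, i.e. |z| > 1 for every root.
This is linear in z: 1 + (-0.618) z = 0  =>  z = -1/(-0.618) = 1.618123,  |z| = 1.618123.
Moduli of all roots: 1.6181.
All moduli strictly greater than 1? Yes.
Verdict: Stationary.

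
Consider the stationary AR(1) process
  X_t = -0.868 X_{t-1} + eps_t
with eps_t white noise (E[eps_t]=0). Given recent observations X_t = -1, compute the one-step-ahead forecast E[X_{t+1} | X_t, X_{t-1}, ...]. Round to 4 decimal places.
E[X_{t+1} \mid \mathcal F_t] = 0.8680

For an AR(p) model X_t = c + sum_i phi_i X_{t-i} + eps_t, the
one-step-ahead conditional mean is
  E[X_{t+1} | X_t, ...] = c + sum_i phi_i X_{t+1-i}.
Substitute known values:
  E[X_{t+1} | ...] = (-0.868) * (-1)
                   = 0.8680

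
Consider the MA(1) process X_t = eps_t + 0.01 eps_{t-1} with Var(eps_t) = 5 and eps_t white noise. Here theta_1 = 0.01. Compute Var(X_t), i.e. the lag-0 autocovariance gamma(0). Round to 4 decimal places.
\gamma(0) = 5.0005

For an MA(q) process X_t = eps_t + sum_i theta_i eps_{t-i} with
Var(eps_t) = sigma^2, the variance is
  gamma(0) = sigma^2 * (1 + sum_i theta_i^2).
  sum_i theta_i^2 = (0.01)^2 = 0.0001.
  gamma(0) = 5 * (1 + 0.0001) = 5 * 1.0001 = 5.0005.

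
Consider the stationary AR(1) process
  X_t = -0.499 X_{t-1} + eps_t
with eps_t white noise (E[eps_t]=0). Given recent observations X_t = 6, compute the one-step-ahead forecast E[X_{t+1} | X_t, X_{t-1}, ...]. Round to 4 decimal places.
E[X_{t+1} \mid \mathcal F_t] = -2.9940

For an AR(p) model X_t = c + sum_i phi_i X_{t-i} + eps_t, the
one-step-ahead conditional mean is
  E[X_{t+1} | X_t, ...] = c + sum_i phi_i X_{t+1-i}.
Substitute known values:
  E[X_{t+1} | ...] = (-0.499) * (6)
                   = -2.9940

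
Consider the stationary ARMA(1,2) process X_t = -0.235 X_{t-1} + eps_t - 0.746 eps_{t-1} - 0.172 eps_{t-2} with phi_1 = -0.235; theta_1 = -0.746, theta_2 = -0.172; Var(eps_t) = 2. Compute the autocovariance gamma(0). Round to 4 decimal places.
\gamma(0) = 3.9320

Multiply the model equation by X_{t-k} and take expectations. With theta_0 = psi_0 = 1 and psi_j the MA(infinity) weights, this gives
  gamma(k) - sum_i phi_i gamma(k-i) = c_k,
  c_k = sigma^2 * sum_{j=k..q} theta_j psi_{j-k}   (c_k = 0 for k > q),
using gamma(-m) = gamma(m).
psi-weights needed (psi_j = theta_j + sum_i phi_i psi_{j-i}):
  psi_1 = theta_1 + phi_1 = -0.746 + (-0.235) = -0.981
  psi_2 = theta_2 + phi_1 psi_1 = -0.172 + (-0.235)(-0.981) = 0.058535
Right-hand sides:
  c_0 = sigma^2 (1 + theta_1 psi_1 + theta_2 psi_2) = 2 * (1 + (-0.746)(-0.981) + (-0.172)(0.058535)) = 2 * 1.721758 = 3.443516
  c_1 = sigma^2 (theta_1 + theta_2 psi_1) = 2 * (-0.746 + (-0.172)(-0.981)) = -1.154536
  c_2 = sigma^2 theta_2 = 2 * (-0.172) = -0.344
Equations for k = 0 and k = 1 (AR order 1):
  gamma(0) = phi_1 gamma(1) + c_0
  gamma(1) = phi_1 gamma(0) + c_1
Substituting the second into the first: gamma(0) (1 - phi_1^2) = c_0 + phi_1 c_1, so
  gamma(0) = (c_0 + phi_1 c_1) / (1 - phi_1^2) = (3.443516 + (-0.235)(-1.154536)) / (1 - (-0.235)^2) = 3.714832 / 0.944775 = 3.931975.
Therefore gamma(0) = 3.9320 (to 4 decimal places).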